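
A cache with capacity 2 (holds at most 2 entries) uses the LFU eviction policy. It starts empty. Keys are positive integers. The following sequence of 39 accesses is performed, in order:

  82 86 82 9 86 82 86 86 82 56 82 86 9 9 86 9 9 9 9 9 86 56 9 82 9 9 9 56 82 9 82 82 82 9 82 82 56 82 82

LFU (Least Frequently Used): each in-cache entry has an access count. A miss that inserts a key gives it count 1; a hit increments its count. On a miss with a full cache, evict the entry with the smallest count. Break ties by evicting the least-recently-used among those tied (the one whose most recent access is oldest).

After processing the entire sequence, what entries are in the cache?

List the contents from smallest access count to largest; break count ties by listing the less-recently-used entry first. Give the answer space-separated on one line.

LFU simulation (capacity=2):
  1. access 82: MISS. Cache: [82(c=1)]
  2. access 86: MISS. Cache: [82(c=1) 86(c=1)]
  3. access 82: HIT, count now 2. Cache: [86(c=1) 82(c=2)]
  4. access 9: MISS, evict 86(c=1). Cache: [9(c=1) 82(c=2)]
  5. access 86: MISS, evict 9(c=1). Cache: [86(c=1) 82(c=2)]
  6. access 82: HIT, count now 3. Cache: [86(c=1) 82(c=3)]
  7. access 86: HIT, count now 2. Cache: [86(c=2) 82(c=3)]
  8. access 86: HIT, count now 3. Cache: [82(c=3) 86(c=3)]
  9. access 82: HIT, count now 4. Cache: [86(c=3) 82(c=4)]
  10. access 56: MISS, evict 86(c=3). Cache: [56(c=1) 82(c=4)]
  11. access 82: HIT, count now 5. Cache: [56(c=1) 82(c=5)]
  12. access 86: MISS, evict 56(c=1). Cache: [86(c=1) 82(c=5)]
  13. access 9: MISS, evict 86(c=1). Cache: [9(c=1) 82(c=5)]
  14. access 9: HIT, count now 2. Cache: [9(c=2) 82(c=5)]
  15. access 86: MISS, evict 9(c=2). Cache: [86(c=1) 82(c=5)]
  16. access 9: MISS, evict 86(c=1). Cache: [9(c=1) 82(c=5)]
  17. access 9: HIT, count now 2. Cache: [9(c=2) 82(c=5)]
  18. access 9: HIT, count now 3. Cache: [9(c=3) 82(c=5)]
  19. access 9: HIT, count now 4. Cache: [9(c=4) 82(c=5)]
  20. access 9: HIT, count now 5. Cache: [82(c=5) 9(c=5)]
  21. access 86: MISS, evict 82(c=5). Cache: [86(c=1) 9(c=5)]
  22. access 56: MISS, evict 86(c=1). Cache: [56(c=1) 9(c=5)]
  23. access 9: HIT, count now 6. Cache: [56(c=1) 9(c=6)]
  24. access 82: MISS, evict 56(c=1). Cache: [82(c=1) 9(c=6)]
  25. access 9: HIT, count now 7. Cache: [82(c=1) 9(c=7)]
  26. access 9: HIT, count now 8. Cache: [82(c=1) 9(c=8)]
  27. access 9: HIT, count now 9. Cache: [82(c=1) 9(c=9)]
  28. access 56: MISS, evict 82(c=1). Cache: [56(c=1) 9(c=9)]
  29. access 82: MISS, evict 56(c=1). Cache: [82(c=1) 9(c=9)]
  30. access 9: HIT, count now 10. Cache: [82(c=1) 9(c=10)]
  31. access 82: HIT, count now 2. Cache: [82(c=2) 9(c=10)]
  32. access 82: HIT, count now 3. Cache: [82(c=3) 9(c=10)]
  33. access 82: HIT, count now 4. Cache: [82(c=4) 9(c=10)]
  34. access 9: HIT, count now 11. Cache: [82(c=4) 9(c=11)]
  35. access 82: HIT, count now 5. Cache: [82(c=5) 9(c=11)]
  36. access 82: HIT, count now 6. Cache: [82(c=6) 9(c=11)]
  37. access 56: MISS, evict 82(c=6). Cache: [56(c=1) 9(c=11)]
  38. access 82: MISS, evict 56(c=1). Cache: [82(c=1) 9(c=11)]
  39. access 82: HIT, count now 2. Cache: [82(c=2) 9(c=11)]
Total: 23 hits, 16 misses, 14 evictions

Answer: 82 9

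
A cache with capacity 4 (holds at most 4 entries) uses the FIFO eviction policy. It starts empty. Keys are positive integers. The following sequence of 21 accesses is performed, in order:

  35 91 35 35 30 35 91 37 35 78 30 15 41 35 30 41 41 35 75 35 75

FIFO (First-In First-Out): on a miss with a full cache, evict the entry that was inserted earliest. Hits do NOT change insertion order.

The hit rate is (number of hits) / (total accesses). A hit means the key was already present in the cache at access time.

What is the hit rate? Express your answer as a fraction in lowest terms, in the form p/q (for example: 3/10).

FIFO simulation (capacity=4):
  1. access 35: MISS. Cache (old->new): [35]
  2. access 91: MISS. Cache (old->new): [35 91]
  3. access 35: HIT. Cache (old->new): [35 91]
  4. access 35: HIT. Cache (old->new): [35 91]
  5. access 30: MISS. Cache (old->new): [35 91 30]
  6. access 35: HIT. Cache (old->new): [35 91 30]
  7. access 91: HIT. Cache (old->new): [35 91 30]
  8. access 37: MISS. Cache (old->new): [35 91 30 37]
  9. access 35: HIT. Cache (old->new): [35 91 30 37]
  10. access 78: MISS, evict 35. Cache (old->new): [91 30 37 78]
  11. access 30: HIT. Cache (old->new): [91 30 37 78]
  12. access 15: MISS, evict 91. Cache (old->new): [30 37 78 15]
  13. access 41: MISS, evict 30. Cache (old->new): [37 78 15 41]
  14. access 35: MISS, evict 37. Cache (old->new): [78 15 41 35]
  15. access 30: MISS, evict 78. Cache (old->new): [15 41 35 30]
  16. access 41: HIT. Cache (old->new): [15 41 35 30]
  17. access 41: HIT. Cache (old->new): [15 41 35 30]
  18. access 35: HIT. Cache (old->new): [15 41 35 30]
  19. access 75: MISS, evict 15. Cache (old->new): [41 35 30 75]
  20. access 35: HIT. Cache (old->new): [41 35 30 75]
  21. access 75: HIT. Cache (old->new): [41 35 30 75]
Total: 11 hits, 10 misses, 6 evictions

Hit rate = 11/21

Answer: 11/21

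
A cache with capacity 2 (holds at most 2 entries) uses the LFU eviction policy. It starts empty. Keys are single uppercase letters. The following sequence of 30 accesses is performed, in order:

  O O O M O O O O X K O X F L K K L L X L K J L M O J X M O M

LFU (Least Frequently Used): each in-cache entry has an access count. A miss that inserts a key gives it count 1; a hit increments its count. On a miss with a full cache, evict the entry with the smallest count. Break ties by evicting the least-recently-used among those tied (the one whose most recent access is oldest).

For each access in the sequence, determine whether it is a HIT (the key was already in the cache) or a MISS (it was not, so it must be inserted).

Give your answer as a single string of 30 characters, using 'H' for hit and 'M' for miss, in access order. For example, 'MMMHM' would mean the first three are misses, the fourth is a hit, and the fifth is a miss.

LFU simulation (capacity=2):
  1. access O: MISS. Cache: [O(c=1)]
  2. access O: HIT, count now 2. Cache: [O(c=2)]
  3. access O: HIT, count now 3. Cache: [O(c=3)]
  4. access M: MISS. Cache: [M(c=1) O(c=3)]
  5. access O: HIT, count now 4. Cache: [M(c=1) O(c=4)]
  6. access O: HIT, count now 5. Cache: [M(c=1) O(c=5)]
  7. access O: HIT, count now 6. Cache: [M(c=1) O(c=6)]
  8. access O: HIT, count now 7. Cache: [M(c=1) O(c=7)]
  9. access X: MISS, evict M(c=1). Cache: [X(c=1) O(c=7)]
  10. access K: MISS, evict X(c=1). Cache: [K(c=1) O(c=7)]
  11. access O: HIT, count now 8. Cache: [K(c=1) O(c=8)]
  12. access X: MISS, evict K(c=1). Cache: [X(c=1) O(c=8)]
  13. access F: MISS, evict X(c=1). Cache: [F(c=1) O(c=8)]
  14. access L: MISS, evict F(c=1). Cache: [L(c=1) O(c=8)]
  15. access K: MISS, evict L(c=1). Cache: [K(c=1) O(c=8)]
  16. access K: HIT, count now 2. Cache: [K(c=2) O(c=8)]
  17. access L: MISS, evict K(c=2). Cache: [L(c=1) O(c=8)]
  18. access L: HIT, count now 2. Cache: [L(c=2) O(c=8)]
  19. access X: MISS, evict L(c=2). Cache: [X(c=1) O(c=8)]
  20. access L: MISS, evict X(c=1). Cache: [L(c=1) O(c=8)]
  21. access K: MISS, evict L(c=1). Cache: [K(c=1) O(c=8)]
  22. access J: MISS, evict K(c=1). Cache: [J(c=1) O(c=8)]
  23. access L: MISS, evict J(c=1). Cache: [L(c=1) O(c=8)]
  24. access M: MISS, evict L(c=1). Cache: [M(c=1) O(c=8)]
  25. access O: HIT, count now 9. Cache: [M(c=1) O(c=9)]
  26. access J: MISS, evict M(c=1). Cache: [J(c=1) O(c=9)]
  27. access X: MISS, evict J(c=1). Cache: [X(c=1) O(c=9)]
  28. access M: MISS, evict X(c=1). Cache: [M(c=1) O(c=9)]
  29. access O: HIT, count now 10. Cache: [M(c=1) O(c=10)]
  30. access M: HIT, count now 2. Cache: [M(c=2) O(c=10)]
Total: 12 hits, 18 misses, 16 evictions

Answer: MHHMHHHHMMHMMMMHMHMMMMMMHMMMHH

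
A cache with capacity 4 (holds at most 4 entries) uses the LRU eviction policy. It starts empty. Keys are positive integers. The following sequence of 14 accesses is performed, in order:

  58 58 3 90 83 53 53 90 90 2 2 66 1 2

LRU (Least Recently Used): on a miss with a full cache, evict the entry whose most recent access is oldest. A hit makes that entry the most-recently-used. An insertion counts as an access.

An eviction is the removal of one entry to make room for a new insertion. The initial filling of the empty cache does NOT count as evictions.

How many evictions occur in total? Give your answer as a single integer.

LRU simulation (capacity=4):
  1. access 58: MISS. Cache (LRU->MRU): [58]
  2. access 58: HIT. Cache (LRU->MRU): [58]
  3. access 3: MISS. Cache (LRU->MRU): [58 3]
  4. access 90: MISS. Cache (LRU->MRU): [58 3 90]
  5. access 83: MISS. Cache (LRU->MRU): [58 3 90 83]
  6. access 53: MISS, evict 58. Cache (LRU->MRU): [3 90 83 53]
  7. access 53: HIT. Cache (LRU->MRU): [3 90 83 53]
  8. access 90: HIT. Cache (LRU->MRU): [3 83 53 90]
  9. access 90: HIT. Cache (LRU->MRU): [3 83 53 90]
  10. access 2: MISS, evict 3. Cache (LRU->MRU): [83 53 90 2]
  11. access 2: HIT. Cache (LRU->MRU): [83 53 90 2]
  12. access 66: MISS, evict 83. Cache (LRU->MRU): [53 90 2 66]
  13. access 1: MISS, evict 53. Cache (LRU->MRU): [90 2 66 1]
  14. access 2: HIT. Cache (LRU->MRU): [90 66 1 2]
Total: 6 hits, 8 misses, 4 evictions

Answer: 4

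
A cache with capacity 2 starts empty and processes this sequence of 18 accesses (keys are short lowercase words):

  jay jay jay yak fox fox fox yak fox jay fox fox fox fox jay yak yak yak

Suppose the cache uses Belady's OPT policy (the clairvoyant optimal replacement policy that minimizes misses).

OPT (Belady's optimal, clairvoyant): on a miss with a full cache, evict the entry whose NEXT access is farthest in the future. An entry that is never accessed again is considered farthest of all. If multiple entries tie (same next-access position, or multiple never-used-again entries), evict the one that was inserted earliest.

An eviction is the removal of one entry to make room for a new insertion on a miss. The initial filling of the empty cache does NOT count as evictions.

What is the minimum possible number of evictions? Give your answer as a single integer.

OPT (Belady) simulation (capacity=2):
  1. access jay: MISS. Cache: [jay]
  2. access jay: HIT. Next use of jay: step 3. Cache: [jay]
  3. access jay: HIT. Next use of jay: step 10. Cache: [jay]
  4. access yak: MISS. Cache: [jay yak]
  5. access fox: MISS, evict jay (next use: step 10). Cache: [yak fox]
  6. access fox: HIT. Next use of fox: step 7. Cache: [yak fox]
  7. access fox: HIT. Next use of fox: step 9. Cache: [yak fox]
  8. access yak: HIT. Next use of yak: step 16. Cache: [yak fox]
  9. access fox: HIT. Next use of fox: step 11. Cache: [yak fox]
  10. access jay: MISS, evict yak (next use: step 16). Cache: [fox jay]
  11. access fox: HIT. Next use of fox: step 12. Cache: [fox jay]
  12. access fox: HIT. Next use of fox: step 13. Cache: [fox jay]
  13. access fox: HIT. Next use of fox: step 14. Cache: [fox jay]
  14. access fox: HIT. Next use of fox: never. Cache: [fox jay]
  15. access jay: HIT. Next use of jay: never. Cache: [fox jay]
  16. access yak: MISS, evict fox (next use: never). Cache: [jay yak]
  17. access yak: HIT. Next use of yak: step 18. Cache: [jay yak]
  18. access yak: HIT. Next use of yak: never. Cache: [jay yak]
Total: 13 hits, 5 misses, 3 evictions

Answer: 3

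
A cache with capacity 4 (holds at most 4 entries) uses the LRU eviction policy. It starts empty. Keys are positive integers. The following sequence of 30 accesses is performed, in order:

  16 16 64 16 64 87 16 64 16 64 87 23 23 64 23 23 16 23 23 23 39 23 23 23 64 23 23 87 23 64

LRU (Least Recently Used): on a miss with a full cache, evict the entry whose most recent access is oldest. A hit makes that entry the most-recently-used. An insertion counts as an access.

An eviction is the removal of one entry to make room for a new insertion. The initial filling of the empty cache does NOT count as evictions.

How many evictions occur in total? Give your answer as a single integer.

Answer: 2

Derivation:
LRU simulation (capacity=4):
  1. access 16: MISS. Cache (LRU->MRU): [16]
  2. access 16: HIT. Cache (LRU->MRU): [16]
  3. access 64: MISS. Cache (LRU->MRU): [16 64]
  4. access 16: HIT. Cache (LRU->MRU): [64 16]
  5. access 64: HIT. Cache (LRU->MRU): [16 64]
  6. access 87: MISS. Cache (LRU->MRU): [16 64 87]
  7. access 16: HIT. Cache (LRU->MRU): [64 87 16]
  8. access 64: HIT. Cache (LRU->MRU): [87 16 64]
  9. access 16: HIT. Cache (LRU->MRU): [87 64 16]
  10. access 64: HIT. Cache (LRU->MRU): [87 16 64]
  11. access 87: HIT. Cache (LRU->MRU): [16 64 87]
  12. access 23: MISS. Cache (LRU->MRU): [16 64 87 23]
  13. access 23: HIT. Cache (LRU->MRU): [16 64 87 23]
  14. access 64: HIT. Cache (LRU->MRU): [16 87 23 64]
  15. access 23: HIT. Cache (LRU->MRU): [16 87 64 23]
  16. access 23: HIT. Cache (LRU->MRU): [16 87 64 23]
  17. access 16: HIT. Cache (LRU->MRU): [87 64 23 16]
  18. access 23: HIT. Cache (LRU->MRU): [87 64 16 23]
  19. access 23: HIT. Cache (LRU->MRU): [87 64 16 23]
  20. access 23: HIT. Cache (LRU->MRU): [87 64 16 23]
  21. access 39: MISS, evict 87. Cache (LRU->MRU): [64 16 23 39]
  22. access 23: HIT. Cache (LRU->MRU): [64 16 39 23]
  23. access 23: HIT. Cache (LRU->MRU): [64 16 39 23]
  24. access 23: HIT. Cache (LRU->MRU): [64 16 39 23]
  25. access 64: HIT. Cache (LRU->MRU): [16 39 23 64]
  26. access 23: HIT. Cache (LRU->MRU): [16 39 64 23]
  27. access 23: HIT. Cache (LRU->MRU): [16 39 64 23]
  28. access 87: MISS, evict 16. Cache (LRU->MRU): [39 64 23 87]
  29. access 23: HIT. Cache (LRU->MRU): [39 64 87 23]
  30. access 64: HIT. Cache (LRU->MRU): [39 87 23 64]
Total: 24 hits, 6 misses, 2 evictions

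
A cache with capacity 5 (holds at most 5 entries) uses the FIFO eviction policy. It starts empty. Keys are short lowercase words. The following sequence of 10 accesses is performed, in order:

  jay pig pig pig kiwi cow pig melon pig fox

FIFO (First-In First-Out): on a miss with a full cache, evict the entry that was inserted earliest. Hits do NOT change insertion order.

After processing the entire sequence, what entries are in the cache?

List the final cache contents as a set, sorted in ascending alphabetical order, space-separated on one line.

Answer: cow fox kiwi melon pig

Derivation:
FIFO simulation (capacity=5):
  1. access jay: MISS. Cache (old->new): [jay]
  2. access pig: MISS. Cache (old->new): [jay pig]
  3. access pig: HIT. Cache (old->new): [jay pig]
  4. access pig: HIT. Cache (old->new): [jay pig]
  5. access kiwi: MISS. Cache (old->new): [jay pig kiwi]
  6. access cow: MISS. Cache (old->new): [jay pig kiwi cow]
  7. access pig: HIT. Cache (old->new): [jay pig kiwi cow]
  8. access melon: MISS. Cache (old->new): [jay pig kiwi cow melon]
  9. access pig: HIT. Cache (old->new): [jay pig kiwi cow melon]
  10. access fox: MISS, evict jay. Cache (old->new): [pig kiwi cow melon fox]
Total: 4 hits, 6 misses, 1 evictions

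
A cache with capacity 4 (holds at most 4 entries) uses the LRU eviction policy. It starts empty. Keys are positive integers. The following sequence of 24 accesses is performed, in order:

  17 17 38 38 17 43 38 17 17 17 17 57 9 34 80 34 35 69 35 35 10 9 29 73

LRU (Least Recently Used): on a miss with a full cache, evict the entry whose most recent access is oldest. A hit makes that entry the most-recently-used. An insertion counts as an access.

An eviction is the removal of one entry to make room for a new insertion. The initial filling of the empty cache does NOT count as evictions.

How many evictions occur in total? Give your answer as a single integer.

Answer: 9

Derivation:
LRU simulation (capacity=4):
  1. access 17: MISS. Cache (LRU->MRU): [17]
  2. access 17: HIT. Cache (LRU->MRU): [17]
  3. access 38: MISS. Cache (LRU->MRU): [17 38]
  4. access 38: HIT. Cache (LRU->MRU): [17 38]
  5. access 17: HIT. Cache (LRU->MRU): [38 17]
  6. access 43: MISS. Cache (LRU->MRU): [38 17 43]
  7. access 38: HIT. Cache (LRU->MRU): [17 43 38]
  8. access 17: HIT. Cache (LRU->MRU): [43 38 17]
  9. access 17: HIT. Cache (LRU->MRU): [43 38 17]
  10. access 17: HIT. Cache (LRU->MRU): [43 38 17]
  11. access 17: HIT. Cache (LRU->MRU): [43 38 17]
  12. access 57: MISS. Cache (LRU->MRU): [43 38 17 57]
  13. access 9: MISS, evict 43. Cache (LRU->MRU): [38 17 57 9]
  14. access 34: MISS, evict 38. Cache (LRU->MRU): [17 57 9 34]
  15. access 80: MISS, evict 17. Cache (LRU->MRU): [57 9 34 80]
  16. access 34: HIT. Cache (LRU->MRU): [57 9 80 34]
  17. access 35: MISS, evict 57. Cache (LRU->MRU): [9 80 34 35]
  18. access 69: MISS, evict 9. Cache (LRU->MRU): [80 34 35 69]
  19. access 35: HIT. Cache (LRU->MRU): [80 34 69 35]
  20. access 35: HIT. Cache (LRU->MRU): [80 34 69 35]
  21. access 10: MISS, evict 80. Cache (LRU->MRU): [34 69 35 10]
  22. access 9: MISS, evict 34. Cache (LRU->MRU): [69 35 10 9]
  23. access 29: MISS, evict 69. Cache (LRU->MRU): [35 10 9 29]
  24. access 73: MISS, evict 35. Cache (LRU->MRU): [10 9 29 73]
Total: 11 hits, 13 misses, 9 evictions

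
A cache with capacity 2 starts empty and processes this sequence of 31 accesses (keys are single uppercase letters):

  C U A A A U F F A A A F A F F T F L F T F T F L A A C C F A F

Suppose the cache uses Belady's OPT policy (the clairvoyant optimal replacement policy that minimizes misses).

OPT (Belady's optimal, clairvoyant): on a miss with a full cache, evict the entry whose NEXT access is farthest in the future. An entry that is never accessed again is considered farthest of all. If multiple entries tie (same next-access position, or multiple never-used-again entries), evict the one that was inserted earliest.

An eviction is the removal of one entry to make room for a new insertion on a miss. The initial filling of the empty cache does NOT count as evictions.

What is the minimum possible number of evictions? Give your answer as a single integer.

OPT (Belady) simulation (capacity=2):
  1. access C: MISS. Cache: [C]
  2. access U: MISS. Cache: [C U]
  3. access A: MISS, evict C (next use: step 27). Cache: [U A]
  4. access A: HIT. Next use of A: step 5. Cache: [U A]
  5. access A: HIT. Next use of A: step 9. Cache: [U A]
  6. access U: HIT. Next use of U: never. Cache: [U A]
  7. access F: MISS, evict U (next use: never). Cache: [A F]
  8. access F: HIT. Next use of F: step 12. Cache: [A F]
  9. access A: HIT. Next use of A: step 10. Cache: [A F]
  10. access A: HIT. Next use of A: step 11. Cache: [A F]
  11. access A: HIT. Next use of A: step 13. Cache: [A F]
  12. access F: HIT. Next use of F: step 14. Cache: [A F]
  13. access A: HIT. Next use of A: step 25. Cache: [A F]
  14. access F: HIT. Next use of F: step 15. Cache: [A F]
  15. access F: HIT. Next use of F: step 17. Cache: [A F]
  16. access T: MISS, evict A (next use: step 25). Cache: [F T]
  17. access F: HIT. Next use of F: step 19. Cache: [F T]
  18. access L: MISS, evict T (next use: step 20). Cache: [F L]
  19. access F: HIT. Next use of F: step 21. Cache: [F L]
  20. access T: MISS, evict L (next use: step 24). Cache: [F T]
  21. access F: HIT. Next use of F: step 23. Cache: [F T]
  22. access T: HIT. Next use of T: never. Cache: [F T]
  23. access F: HIT. Next use of F: step 29. Cache: [F T]
  24. access L: MISS, evict T (next use: never). Cache: [F L]
  25. access A: MISS, evict L (next use: never). Cache: [F A]
  26. access A: HIT. Next use of A: step 30. Cache: [F A]
  27. access C: MISS, evict A (next use: step 30). Cache: [F C]
  28. access C: HIT. Next use of C: never. Cache: [F C]
  29. access F: HIT. Next use of F: step 31. Cache: [F C]
  30. access A: MISS, evict C (next use: never). Cache: [F A]
  31. access F: HIT. Next use of F: never. Cache: [F A]
Total: 20 hits, 11 misses, 9 evictions

Answer: 9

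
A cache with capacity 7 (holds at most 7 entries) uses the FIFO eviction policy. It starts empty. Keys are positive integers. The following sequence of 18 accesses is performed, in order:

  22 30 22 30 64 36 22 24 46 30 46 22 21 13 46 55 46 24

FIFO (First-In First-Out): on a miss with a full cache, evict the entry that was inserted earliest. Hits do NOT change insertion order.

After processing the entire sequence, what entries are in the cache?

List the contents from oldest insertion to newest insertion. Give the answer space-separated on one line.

Answer: 64 36 24 46 21 13 55

Derivation:
FIFO simulation (capacity=7):
  1. access 22: MISS. Cache (old->new): [22]
  2. access 30: MISS. Cache (old->new): [22 30]
  3. access 22: HIT. Cache (old->new): [22 30]
  4. access 30: HIT. Cache (old->new): [22 30]
  5. access 64: MISS. Cache (old->new): [22 30 64]
  6. access 36: MISS. Cache (old->new): [22 30 64 36]
  7. access 22: HIT. Cache (old->new): [22 30 64 36]
  8. access 24: MISS. Cache (old->new): [22 30 64 36 24]
  9. access 46: MISS. Cache (old->new): [22 30 64 36 24 46]
  10. access 30: HIT. Cache (old->new): [22 30 64 36 24 46]
  11. access 46: HIT. Cache (old->new): [22 30 64 36 24 46]
  12. access 22: HIT. Cache (old->new): [22 30 64 36 24 46]
  13. access 21: MISS. Cache (old->new): [22 30 64 36 24 46 21]
  14. access 13: MISS, evict 22. Cache (old->new): [30 64 36 24 46 21 13]
  15. access 46: HIT. Cache (old->new): [30 64 36 24 46 21 13]
  16. access 55: MISS, evict 30. Cache (old->new): [64 36 24 46 21 13 55]
  17. access 46: HIT. Cache (old->new): [64 36 24 46 21 13 55]
  18. access 24: HIT. Cache (old->new): [64 36 24 46 21 13 55]
Total: 9 hits, 9 misses, 2 evictions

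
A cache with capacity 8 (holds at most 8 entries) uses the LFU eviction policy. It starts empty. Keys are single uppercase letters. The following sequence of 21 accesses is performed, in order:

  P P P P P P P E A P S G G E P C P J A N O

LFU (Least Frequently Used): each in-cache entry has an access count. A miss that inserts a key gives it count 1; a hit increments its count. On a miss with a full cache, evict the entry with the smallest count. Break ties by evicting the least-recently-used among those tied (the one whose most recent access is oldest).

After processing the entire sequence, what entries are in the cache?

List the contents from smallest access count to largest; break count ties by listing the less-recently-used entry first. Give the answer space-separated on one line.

Answer: C J N O G E A P

Derivation:
LFU simulation (capacity=8):
  1. access P: MISS. Cache: [P(c=1)]
  2. access P: HIT, count now 2. Cache: [P(c=2)]
  3. access P: HIT, count now 3. Cache: [P(c=3)]
  4. access P: HIT, count now 4. Cache: [P(c=4)]
  5. access P: HIT, count now 5. Cache: [P(c=5)]
  6. access P: HIT, count now 6. Cache: [P(c=6)]
  7. access P: HIT, count now 7. Cache: [P(c=7)]
  8. access E: MISS. Cache: [E(c=1) P(c=7)]
  9. access A: MISS. Cache: [E(c=1) A(c=1) P(c=7)]
  10. access P: HIT, count now 8. Cache: [E(c=1) A(c=1) P(c=8)]
  11. access S: MISS. Cache: [E(c=1) A(c=1) S(c=1) P(c=8)]
  12. access G: MISS. Cache: [E(c=1) A(c=1) S(c=1) G(c=1) P(c=8)]
  13. access G: HIT, count now 2. Cache: [E(c=1) A(c=1) S(c=1) G(c=2) P(c=8)]
  14. access E: HIT, count now 2. Cache: [A(c=1) S(c=1) G(c=2) E(c=2) P(c=8)]
  15. access P: HIT, count now 9. Cache: [A(c=1) S(c=1) G(c=2) E(c=2) P(c=9)]
  16. access C: MISS. Cache: [A(c=1) S(c=1) C(c=1) G(c=2) E(c=2) P(c=9)]
  17. access P: HIT, count now 10. Cache: [A(c=1) S(c=1) C(c=1) G(c=2) E(c=2) P(c=10)]
  18. access J: MISS. Cache: [A(c=1) S(c=1) C(c=1) J(c=1) G(c=2) E(c=2) P(c=10)]
  19. access A: HIT, count now 2. Cache: [S(c=1) C(c=1) J(c=1) G(c=2) E(c=2) A(c=2) P(c=10)]
  20. access N: MISS. Cache: [S(c=1) C(c=1) J(c=1) N(c=1) G(c=2) E(c=2) A(c=2) P(c=10)]
  21. access O: MISS, evict S(c=1). Cache: [C(c=1) J(c=1) N(c=1) O(c=1) G(c=2) E(c=2) A(c=2) P(c=10)]
Total: 12 hits, 9 misses, 1 evictions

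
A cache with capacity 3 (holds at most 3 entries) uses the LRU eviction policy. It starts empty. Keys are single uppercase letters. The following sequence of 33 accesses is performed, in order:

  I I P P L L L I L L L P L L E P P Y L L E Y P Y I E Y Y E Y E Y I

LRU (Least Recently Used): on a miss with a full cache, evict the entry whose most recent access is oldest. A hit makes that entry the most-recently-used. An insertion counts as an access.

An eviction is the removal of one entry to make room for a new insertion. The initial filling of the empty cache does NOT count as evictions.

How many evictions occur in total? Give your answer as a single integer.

LRU simulation (capacity=3):
  1. access I: MISS. Cache (LRU->MRU): [I]
  2. access I: HIT. Cache (LRU->MRU): [I]
  3. access P: MISS. Cache (LRU->MRU): [I P]
  4. access P: HIT. Cache (LRU->MRU): [I P]
  5. access L: MISS. Cache (LRU->MRU): [I P L]
  6. access L: HIT. Cache (LRU->MRU): [I P L]
  7. access L: HIT. Cache (LRU->MRU): [I P L]
  8. access I: HIT. Cache (LRU->MRU): [P L I]
  9. access L: HIT. Cache (LRU->MRU): [P I L]
  10. access L: HIT. Cache (LRU->MRU): [P I L]
  11. access L: HIT. Cache (LRU->MRU): [P I L]
  12. access P: HIT. Cache (LRU->MRU): [I L P]
  13. access L: HIT. Cache (LRU->MRU): [I P L]
  14. access L: HIT. Cache (LRU->MRU): [I P L]
  15. access E: MISS, evict I. Cache (LRU->MRU): [P L E]
  16. access P: HIT. Cache (LRU->MRU): [L E P]
  17. access P: HIT. Cache (LRU->MRU): [L E P]
  18. access Y: MISS, evict L. Cache (LRU->MRU): [E P Y]
  19. access L: MISS, evict E. Cache (LRU->MRU): [P Y L]
  20. access L: HIT. Cache (LRU->MRU): [P Y L]
  21. access E: MISS, evict P. Cache (LRU->MRU): [Y L E]
  22. access Y: HIT. Cache (LRU->MRU): [L E Y]
  23. access P: MISS, evict L. Cache (LRU->MRU): [E Y P]
  24. access Y: HIT. Cache (LRU->MRU): [E P Y]
  25. access I: MISS, evict E. Cache (LRU->MRU): [P Y I]
  26. access E: MISS, evict P. Cache (LRU->MRU): [Y I E]
  27. access Y: HIT. Cache (LRU->MRU): [I E Y]
  28. access Y: HIT. Cache (LRU->MRU): [I E Y]
  29. access E: HIT. Cache (LRU->MRU): [I Y E]
  30. access Y: HIT. Cache (LRU->MRU): [I E Y]
  31. access E: HIT. Cache (LRU->MRU): [I Y E]
  32. access Y: HIT. Cache (LRU->MRU): [I E Y]
  33. access I: HIT. Cache (LRU->MRU): [E Y I]
Total: 23 hits, 10 misses, 7 evictions

Answer: 7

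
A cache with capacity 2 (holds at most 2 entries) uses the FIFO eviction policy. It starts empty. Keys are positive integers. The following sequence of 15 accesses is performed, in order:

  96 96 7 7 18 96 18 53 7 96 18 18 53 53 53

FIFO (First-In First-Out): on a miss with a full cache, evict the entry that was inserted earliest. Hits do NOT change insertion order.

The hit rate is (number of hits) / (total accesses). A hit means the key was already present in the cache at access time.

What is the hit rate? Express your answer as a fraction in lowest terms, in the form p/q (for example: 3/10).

Answer: 2/5

Derivation:
FIFO simulation (capacity=2):
  1. access 96: MISS. Cache (old->new): [96]
  2. access 96: HIT. Cache (old->new): [96]
  3. access 7: MISS. Cache (old->new): [96 7]
  4. access 7: HIT. Cache (old->new): [96 7]
  5. access 18: MISS, evict 96. Cache (old->new): [7 18]
  6. access 96: MISS, evict 7. Cache (old->new): [18 96]
  7. access 18: HIT. Cache (old->new): [18 96]
  8. access 53: MISS, evict 18. Cache (old->new): [96 53]
  9. access 7: MISS, evict 96. Cache (old->new): [53 7]
  10. access 96: MISS, evict 53. Cache (old->new): [7 96]
  11. access 18: MISS, evict 7. Cache (old->new): [96 18]
  12. access 18: HIT. Cache (old->new): [96 18]
  13. access 53: MISS, evict 96. Cache (old->new): [18 53]
  14. access 53: HIT. Cache (old->new): [18 53]
  15. access 53: HIT. Cache (old->new): [18 53]
Total: 6 hits, 9 misses, 7 evictions

Hit rate = 6/15 = 2/5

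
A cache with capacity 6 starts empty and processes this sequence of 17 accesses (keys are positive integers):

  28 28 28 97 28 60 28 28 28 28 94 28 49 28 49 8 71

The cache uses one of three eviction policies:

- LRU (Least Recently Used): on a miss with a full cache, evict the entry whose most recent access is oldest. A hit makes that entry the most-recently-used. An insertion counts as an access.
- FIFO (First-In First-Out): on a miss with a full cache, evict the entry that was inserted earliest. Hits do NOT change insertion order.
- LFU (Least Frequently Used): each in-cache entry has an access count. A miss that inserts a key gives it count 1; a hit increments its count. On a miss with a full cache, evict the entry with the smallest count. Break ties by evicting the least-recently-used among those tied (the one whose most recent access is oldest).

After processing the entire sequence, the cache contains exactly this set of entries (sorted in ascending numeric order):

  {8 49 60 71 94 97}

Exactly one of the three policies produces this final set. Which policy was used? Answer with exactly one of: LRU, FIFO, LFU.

Answer: FIFO

Derivation:
Simulating under each policy and comparing final sets:
  LRU: final set = {8 28 49 60 71 94} -> differs
  FIFO: final set = {8 49 60 71 94 97} -> MATCHES target
  LFU: final set = {8 28 49 60 71 94} -> differs
Only FIFO produces the target set.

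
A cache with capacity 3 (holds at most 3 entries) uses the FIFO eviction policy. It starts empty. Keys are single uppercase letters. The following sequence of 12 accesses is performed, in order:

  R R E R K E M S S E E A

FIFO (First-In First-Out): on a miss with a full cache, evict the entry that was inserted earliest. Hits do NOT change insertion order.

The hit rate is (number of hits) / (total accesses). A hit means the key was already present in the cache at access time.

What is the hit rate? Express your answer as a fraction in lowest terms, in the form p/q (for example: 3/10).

FIFO simulation (capacity=3):
  1. access R: MISS. Cache (old->new): [R]
  2. access R: HIT. Cache (old->new): [R]
  3. access E: MISS. Cache (old->new): [R E]
  4. access R: HIT. Cache (old->new): [R E]
  5. access K: MISS. Cache (old->new): [R E K]
  6. access E: HIT. Cache (old->new): [R E K]
  7. access M: MISS, evict R. Cache (old->new): [E K M]
  8. access S: MISS, evict E. Cache (old->new): [K M S]
  9. access S: HIT. Cache (old->new): [K M S]
  10. access E: MISS, evict K. Cache (old->new): [M S E]
  11. access E: HIT. Cache (old->new): [M S E]
  12. access A: MISS, evict M. Cache (old->new): [S E A]
Total: 5 hits, 7 misses, 4 evictions

Hit rate = 5/12

Answer: 5/12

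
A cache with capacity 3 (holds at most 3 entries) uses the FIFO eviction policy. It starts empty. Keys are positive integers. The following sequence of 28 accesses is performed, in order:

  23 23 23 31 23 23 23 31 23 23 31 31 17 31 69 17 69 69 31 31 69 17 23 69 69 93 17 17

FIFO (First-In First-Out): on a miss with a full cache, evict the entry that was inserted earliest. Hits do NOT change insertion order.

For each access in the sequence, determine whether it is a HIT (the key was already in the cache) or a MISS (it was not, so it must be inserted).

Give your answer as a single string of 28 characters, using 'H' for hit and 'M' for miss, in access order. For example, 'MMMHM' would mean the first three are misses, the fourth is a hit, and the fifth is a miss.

Answer: MHHMHHHHHHHHMHMHHHHHHHMHHMMH

Derivation:
FIFO simulation (capacity=3):
  1. access 23: MISS. Cache (old->new): [23]
  2. access 23: HIT. Cache (old->new): [23]
  3. access 23: HIT. Cache (old->new): [23]
  4. access 31: MISS. Cache (old->new): [23 31]
  5. access 23: HIT. Cache (old->new): [23 31]
  6. access 23: HIT. Cache (old->new): [23 31]
  7. access 23: HIT. Cache (old->new): [23 31]
  8. access 31: HIT. Cache (old->new): [23 31]
  9. access 23: HIT. Cache (old->new): [23 31]
  10. access 23: HIT. Cache (old->new): [23 31]
  11. access 31: HIT. Cache (old->new): [23 31]
  12. access 31: HIT. Cache (old->new): [23 31]
  13. access 17: MISS. Cache (old->new): [23 31 17]
  14. access 31: HIT. Cache (old->new): [23 31 17]
  15. access 69: MISS, evict 23. Cache (old->new): [31 17 69]
  16. access 17: HIT. Cache (old->new): [31 17 69]
  17. access 69: HIT. Cache (old->new): [31 17 69]
  18. access 69: HIT. Cache (old->new): [31 17 69]
  19. access 31: HIT. Cache (old->new): [31 17 69]
  20. access 31: HIT. Cache (old->new): [31 17 69]
  21. access 69: HIT. Cache (old->new): [31 17 69]
  22. access 17: HIT. Cache (old->new): [31 17 69]
  23. access 23: MISS, evict 31. Cache (old->new): [17 69 23]
  24. access 69: HIT. Cache (old->new): [17 69 23]
  25. access 69: HIT. Cache (old->new): [17 69 23]
  26. access 93: MISS, evict 17. Cache (old->new): [69 23 93]
  27. access 17: MISS, evict 69. Cache (old->new): [23 93 17]
  28. access 17: HIT. Cache (old->new): [23 93 17]
Total: 21 hits, 7 misses, 4 evictions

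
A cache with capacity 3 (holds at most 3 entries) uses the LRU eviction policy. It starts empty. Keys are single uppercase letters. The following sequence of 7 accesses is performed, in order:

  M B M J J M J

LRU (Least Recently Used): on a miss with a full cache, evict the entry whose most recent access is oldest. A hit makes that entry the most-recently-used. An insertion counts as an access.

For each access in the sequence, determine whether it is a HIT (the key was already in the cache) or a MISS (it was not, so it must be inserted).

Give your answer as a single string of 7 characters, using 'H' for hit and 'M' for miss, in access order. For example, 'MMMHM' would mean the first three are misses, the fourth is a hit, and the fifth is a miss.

LRU simulation (capacity=3):
  1. access M: MISS. Cache (LRU->MRU): [M]
  2. access B: MISS. Cache (LRU->MRU): [M B]
  3. access M: HIT. Cache (LRU->MRU): [B M]
  4. access J: MISS. Cache (LRU->MRU): [B M J]
  5. access J: HIT. Cache (LRU->MRU): [B M J]
  6. access M: HIT. Cache (LRU->MRU): [B J M]
  7. access J: HIT. Cache (LRU->MRU): [B M J]
Total: 4 hits, 3 misses, 0 evictions

Answer: MMHMHHH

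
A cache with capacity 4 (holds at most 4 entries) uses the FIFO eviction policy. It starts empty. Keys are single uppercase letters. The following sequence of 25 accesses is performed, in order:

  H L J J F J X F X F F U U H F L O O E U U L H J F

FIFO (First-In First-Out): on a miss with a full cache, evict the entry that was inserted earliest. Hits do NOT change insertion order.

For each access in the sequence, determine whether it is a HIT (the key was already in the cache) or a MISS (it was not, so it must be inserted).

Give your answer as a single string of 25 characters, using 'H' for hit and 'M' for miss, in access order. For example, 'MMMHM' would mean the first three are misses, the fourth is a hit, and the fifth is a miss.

FIFO simulation (capacity=4):
  1. access H: MISS. Cache (old->new): [H]
  2. access L: MISS. Cache (old->new): [H L]
  3. access J: MISS. Cache (old->new): [H L J]
  4. access J: HIT. Cache (old->new): [H L J]
  5. access F: MISS. Cache (old->new): [H L J F]
  6. access J: HIT. Cache (old->new): [H L J F]
  7. access X: MISS, evict H. Cache (old->new): [L J F X]
  8. access F: HIT. Cache (old->new): [L J F X]
  9. access X: HIT. Cache (old->new): [L J F X]
  10. access F: HIT. Cache (old->new): [L J F X]
  11. access F: HIT. Cache (old->new): [L J F X]
  12. access U: MISS, evict L. Cache (old->new): [J F X U]
  13. access U: HIT. Cache (old->new): [J F X U]
  14. access H: MISS, evict J. Cache (old->new): [F X U H]
  15. access F: HIT. Cache (old->new): [F X U H]
  16. access L: MISS, evict F. Cache (old->new): [X U H L]
  17. access O: MISS, evict X. Cache (old->new): [U H L O]
  18. access O: HIT. Cache (old->new): [U H L O]
  19. access E: MISS, evict U. Cache (old->new): [H L O E]
  20. access U: MISS, evict H. Cache (old->new): [L O E U]
  21. access U: HIT. Cache (old->new): [L O E U]
  22. access L: HIT. Cache (old->new): [L O E U]
  23. access H: MISS, evict L. Cache (old->new): [O E U H]
  24. access J: MISS, evict O. Cache (old->new): [E U H J]
  25. access F: MISS, evict E. Cache (old->new): [U H J F]
Total: 11 hits, 14 misses, 10 evictions

Answer: MMMHMHMHHHHMHMHMMHMMHHMMM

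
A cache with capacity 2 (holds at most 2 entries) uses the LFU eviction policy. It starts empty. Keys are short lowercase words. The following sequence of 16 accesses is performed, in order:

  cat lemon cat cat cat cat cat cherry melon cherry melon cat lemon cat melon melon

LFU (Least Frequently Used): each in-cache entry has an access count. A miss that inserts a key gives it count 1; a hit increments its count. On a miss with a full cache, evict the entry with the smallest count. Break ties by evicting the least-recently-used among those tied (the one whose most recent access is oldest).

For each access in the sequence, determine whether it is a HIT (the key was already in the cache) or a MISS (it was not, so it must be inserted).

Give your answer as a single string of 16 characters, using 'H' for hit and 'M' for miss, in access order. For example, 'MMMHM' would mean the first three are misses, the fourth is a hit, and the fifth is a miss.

LFU simulation (capacity=2):
  1. access cat: MISS. Cache: [cat(c=1)]
  2. access lemon: MISS. Cache: [cat(c=1) lemon(c=1)]
  3. access cat: HIT, count now 2. Cache: [lemon(c=1) cat(c=2)]
  4. access cat: HIT, count now 3. Cache: [lemon(c=1) cat(c=3)]
  5. access cat: HIT, count now 4. Cache: [lemon(c=1) cat(c=4)]
  6. access cat: HIT, count now 5. Cache: [lemon(c=1) cat(c=5)]
  7. access cat: HIT, count now 6. Cache: [lemon(c=1) cat(c=6)]
  8. access cherry: MISS, evict lemon(c=1). Cache: [cherry(c=1) cat(c=6)]
  9. access melon: MISS, evict cherry(c=1). Cache: [melon(c=1) cat(c=6)]
  10. access cherry: MISS, evict melon(c=1). Cache: [cherry(c=1) cat(c=6)]
  11. access melon: MISS, evict cherry(c=1). Cache: [melon(c=1) cat(c=6)]
  12. access cat: HIT, count now 7. Cache: [melon(c=1) cat(c=7)]
  13. access lemon: MISS, evict melon(c=1). Cache: [lemon(c=1) cat(c=7)]
  14. access cat: HIT, count now 8. Cache: [lemon(c=1) cat(c=8)]
  15. access melon: MISS, evict lemon(c=1). Cache: [melon(c=1) cat(c=8)]
  16. access melon: HIT, count now 2. Cache: [melon(c=2) cat(c=8)]
Total: 8 hits, 8 misses, 6 evictions

Answer: MMHHHHHMMMMHMHMH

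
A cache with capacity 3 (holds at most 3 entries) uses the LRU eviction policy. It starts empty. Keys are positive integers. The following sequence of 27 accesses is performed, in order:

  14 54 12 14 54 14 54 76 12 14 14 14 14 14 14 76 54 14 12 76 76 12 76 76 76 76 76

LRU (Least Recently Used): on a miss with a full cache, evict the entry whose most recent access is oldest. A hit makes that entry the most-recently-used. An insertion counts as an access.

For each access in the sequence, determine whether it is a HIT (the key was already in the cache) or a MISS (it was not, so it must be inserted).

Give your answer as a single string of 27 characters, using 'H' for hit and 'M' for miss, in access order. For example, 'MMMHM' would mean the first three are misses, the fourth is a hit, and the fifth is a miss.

LRU simulation (capacity=3):
  1. access 14: MISS. Cache (LRU->MRU): [14]
  2. access 54: MISS. Cache (LRU->MRU): [14 54]
  3. access 12: MISS. Cache (LRU->MRU): [14 54 12]
  4. access 14: HIT. Cache (LRU->MRU): [54 12 14]
  5. access 54: HIT. Cache (LRU->MRU): [12 14 54]
  6. access 14: HIT. Cache (LRU->MRU): [12 54 14]
  7. access 54: HIT. Cache (LRU->MRU): [12 14 54]
  8. access 76: MISS, evict 12. Cache (LRU->MRU): [14 54 76]
  9. access 12: MISS, evict 14. Cache (LRU->MRU): [54 76 12]
  10. access 14: MISS, evict 54. Cache (LRU->MRU): [76 12 14]
  11. access 14: HIT. Cache (LRU->MRU): [76 12 14]
  12. access 14: HIT. Cache (LRU->MRU): [76 12 14]
  13. access 14: HIT. Cache (LRU->MRU): [76 12 14]
  14. access 14: HIT. Cache (LRU->MRU): [76 12 14]
  15. access 14: HIT. Cache (LRU->MRU): [76 12 14]
  16. access 76: HIT. Cache (LRU->MRU): [12 14 76]
  17. access 54: MISS, evict 12. Cache (LRU->MRU): [14 76 54]
  18. access 14: HIT. Cache (LRU->MRU): [76 54 14]
  19. access 12: MISS, evict 76. Cache (LRU->MRU): [54 14 12]
  20. access 76: MISS, evict 54. Cache (LRU->MRU): [14 12 76]
  21. access 76: HIT. Cache (LRU->MRU): [14 12 76]
  22. access 12: HIT. Cache (LRU->MRU): [14 76 12]
  23. access 76: HIT. Cache (LRU->MRU): [14 12 76]
  24. access 76: HIT. Cache (LRU->MRU): [14 12 76]
  25. access 76: HIT. Cache (LRU->MRU): [14 12 76]
  26. access 76: HIT. Cache (LRU->MRU): [14 12 76]
  27. access 76: HIT. Cache (LRU->MRU): [14 12 76]
Total: 18 hits, 9 misses, 6 evictions

Answer: MMMHHHHMMMHHHHHHMHMMHHHHHHH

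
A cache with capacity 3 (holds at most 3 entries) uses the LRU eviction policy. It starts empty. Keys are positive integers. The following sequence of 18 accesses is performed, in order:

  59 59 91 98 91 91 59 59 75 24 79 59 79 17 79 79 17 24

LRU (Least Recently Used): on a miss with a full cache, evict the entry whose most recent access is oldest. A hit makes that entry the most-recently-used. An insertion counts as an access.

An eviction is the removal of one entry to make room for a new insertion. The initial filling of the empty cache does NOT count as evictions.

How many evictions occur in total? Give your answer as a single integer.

Answer: 6

Derivation:
LRU simulation (capacity=3):
  1. access 59: MISS. Cache (LRU->MRU): [59]
  2. access 59: HIT. Cache (LRU->MRU): [59]
  3. access 91: MISS. Cache (LRU->MRU): [59 91]
  4. access 98: MISS. Cache (LRU->MRU): [59 91 98]
  5. access 91: HIT. Cache (LRU->MRU): [59 98 91]
  6. access 91: HIT. Cache (LRU->MRU): [59 98 91]
  7. access 59: HIT. Cache (LRU->MRU): [98 91 59]
  8. access 59: HIT. Cache (LRU->MRU): [98 91 59]
  9. access 75: MISS, evict 98. Cache (LRU->MRU): [91 59 75]
  10. access 24: MISS, evict 91. Cache (LRU->MRU): [59 75 24]
  11. access 79: MISS, evict 59. Cache (LRU->MRU): [75 24 79]
  12. access 59: MISS, evict 75. Cache (LRU->MRU): [24 79 59]
  13. access 79: HIT. Cache (LRU->MRU): [24 59 79]
  14. access 17: MISS, evict 24. Cache (LRU->MRU): [59 79 17]
  15. access 79: HIT. Cache (LRU->MRU): [59 17 79]
  16. access 79: HIT. Cache (LRU->MRU): [59 17 79]
  17. access 17: HIT. Cache (LRU->MRU): [59 79 17]
  18. access 24: MISS, evict 59. Cache (LRU->MRU): [79 17 24]
Total: 9 hits, 9 misses, 6 evictions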